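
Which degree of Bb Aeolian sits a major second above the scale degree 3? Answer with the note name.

Eb

The scale is Bb C Db Eb F Gb Ab.
The scale degree 3 is Db; a major second above that is Eb — scale degree 4.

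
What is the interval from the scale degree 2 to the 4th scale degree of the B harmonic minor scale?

Spelling the B harmonic minor scale: B C♯ D E F♯ G A♯.
The scale degree 2 is C♯ and the 4th scale degree is E.
3 letter names make it a third; at 3 semitones (a half step narrower than major) the quality is minor.

minor third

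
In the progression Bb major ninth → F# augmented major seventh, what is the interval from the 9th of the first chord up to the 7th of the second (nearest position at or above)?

A3

Bb major ninth has C as its 9th, and F# augmented major seventh has E# as its 7th.
From C to E#: 5 semitones over a third = augmented.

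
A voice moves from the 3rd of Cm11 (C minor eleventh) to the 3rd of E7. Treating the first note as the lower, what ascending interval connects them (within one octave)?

augmented 3rd

Cm11 (C minor eleventh) has Eb as its 3rd, and E7 has G# as its 3rd.
Eb up to G# is 5 semitones, a half step wider than a major third, so the interval is augmented.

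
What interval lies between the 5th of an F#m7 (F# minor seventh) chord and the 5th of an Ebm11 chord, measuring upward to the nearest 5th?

F#m7 (F# minor seventh) has C# as its 5th, and Ebm11 has Bb as its 5th.
From C# to Bb: 9 semitones over a seventh = diminished.

diminished 7th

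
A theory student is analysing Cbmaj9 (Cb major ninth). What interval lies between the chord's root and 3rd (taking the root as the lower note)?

major 3rd

The chord tones of Cbmaj9 (Cb major ninth) are Cb-Eb-Gb-Bb-Db.
The root is Cb and the 3rd is Eb.
From Cb to Eb is 4 semitones, exactly the major third.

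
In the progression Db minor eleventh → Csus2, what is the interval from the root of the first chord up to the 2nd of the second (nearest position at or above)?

Db minor eleventh has Db as its root, and Csus2 has D as its 2nd.
1 letter names make it a unison; at 1 semitone (a half step wider than perfect) the quality is augmented.

A1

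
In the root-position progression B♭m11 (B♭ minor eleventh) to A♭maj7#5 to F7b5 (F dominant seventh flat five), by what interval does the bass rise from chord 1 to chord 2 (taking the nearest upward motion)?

The roots are B♭ and A♭.
From B♭ to A♭: 10 semitones over a seventh = minor.

minor seventh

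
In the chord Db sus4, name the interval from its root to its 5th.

The chord tones of Dbsus4 are Db-Gb-Ab.
So we need the interval from Db up to Ab.
Counting 5 letters and 7 half steps from Db gives a perfect fifth.

perfect fifth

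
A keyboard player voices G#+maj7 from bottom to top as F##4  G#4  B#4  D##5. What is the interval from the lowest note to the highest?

The outer voices are F##4 and D##5.
From F## to D## is 9 semitones, exactly the major sixth.

major sixth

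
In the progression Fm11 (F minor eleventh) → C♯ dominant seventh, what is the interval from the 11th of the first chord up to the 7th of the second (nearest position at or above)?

A1

The 11th of Fm11 (F minor eleventh) is B♭; the 7th of C♯ dominant seventh is B.
B♭ up to B is 1 semitone, a half step wider than a perfect unison, so the interval is augmented.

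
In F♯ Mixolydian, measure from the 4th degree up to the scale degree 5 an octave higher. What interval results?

major 9th

Spelling F♯ Mixolydian: F♯ G♯ A♯ B C♯ D♯ E.
4th degree = B; scale degree 5 (up an octave) = C♯.
B up to C♯ spans 9 letter names and 14 semitones — a major ninth.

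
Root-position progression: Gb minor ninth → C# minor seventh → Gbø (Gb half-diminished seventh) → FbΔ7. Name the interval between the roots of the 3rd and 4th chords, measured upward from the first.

minor seventh

The roots are Gb and Fb.
7 letter names make it a seventh; at 10 semitones (a half step narrower than major) the quality is minor.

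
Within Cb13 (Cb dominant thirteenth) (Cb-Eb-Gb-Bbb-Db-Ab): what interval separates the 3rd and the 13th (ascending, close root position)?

The 3rd is Eb and the 13th is Ab.
Eb up to Ab spans 11 letter names and 17 semitones — a perfect eleventh.

perfect 11th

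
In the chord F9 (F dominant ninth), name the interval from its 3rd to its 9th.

minor 7th

F9 is spelled F–A–C–Eb–G.
That puts A below G.
A up to G is 10 semitones, a half step narrower than a major seventh, so the interval is minor.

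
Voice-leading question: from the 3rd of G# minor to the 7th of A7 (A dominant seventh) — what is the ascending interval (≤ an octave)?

minor 6th

The 3rd of G# minor is B; the 7th of A7 (A dominant seventh) is G.
6 letter names make it a sixth; at 8 semitones (a half step narrower than major) the quality is minor.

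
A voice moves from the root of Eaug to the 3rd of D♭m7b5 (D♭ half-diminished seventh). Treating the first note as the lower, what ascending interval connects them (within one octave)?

diminished second

The root of Eaug is E; the 3rd of D♭m7b5 (D♭ half-diminished seventh) is F♭.
From E to F♭: 0 semitones over a second = diminished.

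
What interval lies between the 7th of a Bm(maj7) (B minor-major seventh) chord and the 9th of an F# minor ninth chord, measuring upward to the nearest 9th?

The 7th of Bm(maj7) (B minor-major seventh) is A#; the 9th of F# minor ninth is G#.
From A# to G#: 10 semitones over a seventh = minor.

minor seventh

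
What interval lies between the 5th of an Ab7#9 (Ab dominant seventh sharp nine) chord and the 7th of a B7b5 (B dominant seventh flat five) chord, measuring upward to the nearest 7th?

A4

Ab7#9 (Ab dominant seventh sharp nine) has Eb as its 5th, and B7b5 (B dominant seventh flat five) has A as its 7th.
Eb up to A is 6 semitones, a half step wider than a perfect fourth, so the interval is augmented.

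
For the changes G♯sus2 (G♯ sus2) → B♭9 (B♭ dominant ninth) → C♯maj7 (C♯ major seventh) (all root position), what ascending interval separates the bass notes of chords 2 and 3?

The roots are B♭ and C♯.
From B♭ to C♯: 3 semitones over a second = augmented.

A2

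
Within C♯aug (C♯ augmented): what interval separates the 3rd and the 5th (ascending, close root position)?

The chord tones of C♯+ are C♯ E♯ G𝄪.
So we need the interval from E♯ up to G𝄪.
From E♯ to G𝄪 is 4 semitones, exactly the major third.

major third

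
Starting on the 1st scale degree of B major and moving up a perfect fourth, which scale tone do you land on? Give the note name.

The scale is B C# D# E F# G# A#.
The 1st scale degree is B; a perfect fourth above that is E — scale degree 4.

E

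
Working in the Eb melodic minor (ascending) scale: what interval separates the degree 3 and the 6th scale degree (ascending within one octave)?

augmented fourth

Eb melodic minor: Eb F Gb Ab Bb C D.
So we need the interval from Gb up to C.
Gb up to C is 6 semitones, a half step wider than a perfect fourth, so the interval is augmented.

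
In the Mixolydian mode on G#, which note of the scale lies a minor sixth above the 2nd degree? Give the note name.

The scale is G# A# B# C# D# E# F#.
The 2nd degree is A#; a minor sixth above that is F# — scale degree 7.

F#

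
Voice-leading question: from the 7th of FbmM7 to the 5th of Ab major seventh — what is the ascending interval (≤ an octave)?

perfect 1st

FbmM7 has Eb as its 7th, and Ab major seventh has Eb as its 5th.
Eb up to Eb spans 1 letter names and 0 semitones — a perfect unison.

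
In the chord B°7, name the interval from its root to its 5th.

diminished fifth

B diminished seventh: B–D–F–A♭.
Root = B; 5th = F.
From B to F: 6 semitones over a fifth = diminished.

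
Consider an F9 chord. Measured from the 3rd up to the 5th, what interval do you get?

F9 is spelled F, A, C, E♭, G.
So we need the interval from A up to C.
3 letter names make it a third; at 3 semitones (a half step narrower than major) the quality is minor.

minor 3rd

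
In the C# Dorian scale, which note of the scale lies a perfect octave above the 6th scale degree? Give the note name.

A#

The scale is C# D# E F# G# A# B.
The 6th scale degree is A#; a perfect octave above that is A# — scale degree 6.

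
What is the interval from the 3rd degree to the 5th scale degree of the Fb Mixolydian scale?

minor 3rd

The scale runs Fb Gb Ab Bbb Cb Db Ebb.
So we need the interval from Ab up to Cb.
From Ab to Cb: 3 semitones over a third = minor.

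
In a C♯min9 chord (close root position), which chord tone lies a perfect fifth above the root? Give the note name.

The chord tones of C♯m9 are C♯, E, G♯, B, D♯.
The root is C♯. A perfect fifth above C♯ is G♯.
G♯ is the chord's 5th.

G#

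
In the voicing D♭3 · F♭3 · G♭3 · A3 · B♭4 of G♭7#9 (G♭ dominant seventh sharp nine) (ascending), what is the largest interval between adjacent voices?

Adjacent intervals: D♭3→F♭3 = minor third; F♭3→G♭3 = major second; G♭3→A3 = augmented second; A3→B♭4 = minor ninth.
The largest is A3 to B♭4, a minor ninth (13 semitones).

minor ninth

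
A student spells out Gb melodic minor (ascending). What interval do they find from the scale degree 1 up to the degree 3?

minor third

The scale runs Gb Ab Bbb Cb Db Eb F.
That puts Gb below Bbb.
Gb up to Bbb is 3 semitones, a half step narrower than a major third, so the interval is minor.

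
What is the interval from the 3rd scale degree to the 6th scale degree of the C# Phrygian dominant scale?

diminished 4th

The scale runs C# D E# F# G# A B.
The 3rd scale degree is E# and the scale degree 6 is A.
E# up to A is 4 semitones, a half step narrower than a perfect fourth, so the interval is diminished.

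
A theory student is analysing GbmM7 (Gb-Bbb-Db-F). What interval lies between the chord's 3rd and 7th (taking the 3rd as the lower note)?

A5

So we need the interval from Bbb up to F.
5 letter names make it a fifth; at 8 semitones (a half step wider than perfect) the quality is augmented.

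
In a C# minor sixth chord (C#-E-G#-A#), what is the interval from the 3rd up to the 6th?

That puts E below A#.
4 letter names make it a fourth; at 6 semitones (a half step wider than perfect) the quality is augmented.

augmented fourth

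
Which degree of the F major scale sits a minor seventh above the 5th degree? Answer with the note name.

Bb

The scale is F G A Bb C D E.
The 5th degree is C; a minor seventh above that is Bb — scale degree 4.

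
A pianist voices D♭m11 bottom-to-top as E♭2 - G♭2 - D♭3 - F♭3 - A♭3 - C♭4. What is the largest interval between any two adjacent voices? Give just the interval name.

perfect fifth

Adjacent intervals: E♭2→G♭2 = minor third; G♭2→D♭3 = perfect fifth; D♭3→F♭3 = minor third; F♭3→A♭3 = major third; A♭3→C♭4 = minor third.
The largest is G♭2 to D♭3, a perfect fifth (7 semitones).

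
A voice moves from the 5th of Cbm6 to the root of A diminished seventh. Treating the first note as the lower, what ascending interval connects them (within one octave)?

Cbm6 has Gb as its 5th, and A diminished seventh has A as its root.
Gb up to A is 3 semitones, a half step wider than a major second, so the interval is augmented.

augmented second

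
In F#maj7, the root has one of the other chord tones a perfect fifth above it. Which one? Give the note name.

The chord tones of F#Δ7 are F#–A#–C#–E#.
The root is F#. A perfect fifth above F# is C#.
C# is the chord's 5th.

C#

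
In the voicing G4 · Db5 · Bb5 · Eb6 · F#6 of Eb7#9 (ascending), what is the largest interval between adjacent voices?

Adjacent intervals: G4→Db5 = diminished fifth; Db5→Bb5 = major sixth; Bb5→Eb6 = perfect fourth; Eb6→F#6 = augmented second.
The largest is Db5 to Bb5, a major sixth (9 semitones).

major sixth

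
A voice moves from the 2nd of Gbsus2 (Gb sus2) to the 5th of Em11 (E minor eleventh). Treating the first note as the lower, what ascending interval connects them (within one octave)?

augmented 2nd

Gbsus2 (Gb sus2) has Ab as its 2nd, and Em11 (E minor eleventh) has B as its 5th.
Ab up to B is 3 semitones, a half step wider than a major second, so the interval is augmented.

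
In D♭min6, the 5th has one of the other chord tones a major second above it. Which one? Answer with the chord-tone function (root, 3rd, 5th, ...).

Spelling the chord: D♭, F♭, A♭, B♭.
The 5th is A♭. A major second above A♭ is B♭.
B♭ is the chord's 6th.

6th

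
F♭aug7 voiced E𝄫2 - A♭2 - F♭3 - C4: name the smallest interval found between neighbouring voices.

A4

Adjacent intervals: E𝄫2→A♭2 = augmented fourth; A♭2→F♭3 = minor sixth; F♭3→C4 = augmented fifth.
The smallest is E𝄫2 to A♭2, an augmented fourth (6 semitones).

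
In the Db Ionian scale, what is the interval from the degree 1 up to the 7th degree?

major seventh

Db major: Db Eb F Gb Ab Bb C.
That puts Db below C.
Db up to C spans 7 letter names and 11 semitones — a major seventh.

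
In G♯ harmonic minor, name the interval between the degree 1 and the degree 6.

G♯ harmonic minor: G♯ A♯ B C♯ D♯ E F𝄪.
So we need the interval from G♯ up to E.
From G♯ to E: 8 semitones over a sixth = minor.

minor sixth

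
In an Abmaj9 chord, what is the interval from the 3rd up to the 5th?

The chord tones of Abmaj9 are Ab C Eb G Bb.
The 3rd is C and the 5th is Eb.
From C to Eb: 3 semitones over a third = minor.

minor third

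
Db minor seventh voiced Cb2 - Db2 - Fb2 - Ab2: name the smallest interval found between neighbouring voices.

major second

Adjacent intervals: Cb2→Db2 = major second; Db2→Fb2 = minor third; Fb2→Ab2 = major third.
The smallest is Cb2 to Db2, a major second (2 semitones).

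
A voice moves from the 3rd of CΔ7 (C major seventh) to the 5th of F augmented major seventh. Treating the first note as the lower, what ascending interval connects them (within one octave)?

major sixth

The 3rd of CΔ7 (C major seventh) is E; the 5th of F augmented major seventh is C♯.
From E to C♯ is 9 semitones, exactly the major sixth.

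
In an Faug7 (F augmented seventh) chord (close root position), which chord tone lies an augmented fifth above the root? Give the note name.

F7#5 is spelled F-A-C#-Eb.
The root is F. An augmented fifth above F is C#.
C# is the chord's 5th.

C#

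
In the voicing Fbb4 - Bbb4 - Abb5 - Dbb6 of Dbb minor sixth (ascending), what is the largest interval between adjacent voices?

Adjacent intervals: Fbb4→Bbb4 = augmented fourth; Bbb4→Abb5 = minor seventh; Abb5→Dbb6 = perfect fourth.
The largest is Bbb4 to Abb5, a minor seventh (10 semitones).

minor seventh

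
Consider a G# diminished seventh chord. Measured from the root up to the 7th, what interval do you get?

diminished seventh

Spelling the chord: G# B D F.
That puts G# below F.
From G# to F: 9 semitones over a seventh = diminished.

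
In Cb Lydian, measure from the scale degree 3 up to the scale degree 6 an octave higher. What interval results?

The scale runs Cb Db Eb F Gb Ab Bb.
The scale degree 3 is Eb and the 6th degree (up an octave) is Ab.
Eb up to Ab spans 11 letter names and 17 semitones — a perfect eleventh.

perfect eleventh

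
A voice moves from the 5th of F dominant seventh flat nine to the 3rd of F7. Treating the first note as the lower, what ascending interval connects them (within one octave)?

major 6th

F dominant seventh flat nine has C as its 5th, and F7 has A as its 3rd.
C up to A spans 6 letter names and 9 semitones — a major sixth.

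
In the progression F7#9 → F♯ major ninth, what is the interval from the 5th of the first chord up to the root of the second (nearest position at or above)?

The 5th of F7#9 is C; the root of F♯ major ninth is F♯.
From C to F♯: 6 semitones over a fourth = augmented.

augmented 4th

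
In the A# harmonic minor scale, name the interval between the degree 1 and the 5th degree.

The scale runs A# B# C# D# E# F# G##.
The degree 1 is A# and the 5th degree is E#.
From A# to E# is 7 semitones, exactly the perfect fifth.

perfect fifth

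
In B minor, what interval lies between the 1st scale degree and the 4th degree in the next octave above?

Spelling B minor: B C# D E F# G A.
That puts B below E.
From B to E is 17 semitones, exactly the perfect eleventh.

perfect eleventh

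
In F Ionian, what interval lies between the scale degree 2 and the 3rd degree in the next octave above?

major ninth

The scale runs F G A B♭ C D E.
That puts G below A.
G up to A spans 9 letter names and 14 semitones — a major ninth.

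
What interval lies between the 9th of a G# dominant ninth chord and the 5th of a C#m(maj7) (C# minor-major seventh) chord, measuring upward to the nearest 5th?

minor seventh

The 9th of G# dominant ninth is A#; the 5th of C#m(maj7) (C# minor-major seventh) is G#.
7 letter names make it a seventh; at 10 semitones (a half step narrower than major) the quality is minor.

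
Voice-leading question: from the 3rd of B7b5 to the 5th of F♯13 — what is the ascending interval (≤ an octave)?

m7

B7b5 has D♯ as its 3rd, and F♯13 has C♯ as its 5th.
From D♯ to C♯: 10 semitones over a seventh = minor.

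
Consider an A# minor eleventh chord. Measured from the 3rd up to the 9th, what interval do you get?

M7

The chord tones of A# minor eleventh are A#-C#-E#-G#-B#-D#.
The 3rd is C# and the 9th is B#.
From C# to B# is 11 semitones, exactly the major seventh.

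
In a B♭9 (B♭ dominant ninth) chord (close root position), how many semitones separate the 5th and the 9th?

B♭9 is spelled B♭–D–F–A♭–C.
F to C is a perfect fifth: 7 semitones.

7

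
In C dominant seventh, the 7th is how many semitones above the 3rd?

6

The chord tones of C7 (C dominant seventh) are C–E–G–B♭.
E to B♭ is a diminished fifth: 6 semitones.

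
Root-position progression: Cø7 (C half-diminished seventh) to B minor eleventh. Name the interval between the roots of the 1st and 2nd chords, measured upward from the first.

major seventh

The roots are C and B.
Counting 7 letters and 11 half steps from C gives a major seventh.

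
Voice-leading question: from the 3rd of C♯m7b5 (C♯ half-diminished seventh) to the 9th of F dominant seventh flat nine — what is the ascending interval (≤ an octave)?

diminished third

C♯m7b5 (C♯ half-diminished seventh) has E as its 3rd, and F dominant seventh flat nine has G♭ as its 9th.
From E to G♭: 2 semitones over a third = diminished.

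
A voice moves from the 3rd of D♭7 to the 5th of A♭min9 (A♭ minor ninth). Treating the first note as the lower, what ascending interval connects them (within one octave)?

m7

D♭7 has F as its 3rd, and A♭min9 (A♭ minor ninth) has E♭ as its 5th.
7 letter names make it a seventh; at 10 semitones (a half step narrower than major) the quality is minor.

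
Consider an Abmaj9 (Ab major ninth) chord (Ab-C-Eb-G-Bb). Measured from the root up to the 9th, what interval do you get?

major ninth

So we need the interval from Ab up to Bb.
From Ab to Bb is 14 semitones, exactly the major ninth.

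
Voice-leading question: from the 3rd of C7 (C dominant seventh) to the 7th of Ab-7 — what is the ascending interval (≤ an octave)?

diminished 3rd

C7 (C dominant seventh) has E as its 3rd, and Ab-7 has Gb as its 7th.
From E to Gb: 2 semitones over a third = diminished.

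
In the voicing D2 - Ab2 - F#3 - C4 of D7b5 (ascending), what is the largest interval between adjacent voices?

Adjacent intervals: D2→Ab2 = diminished fifth; Ab2→F#3 = augmented sixth; F#3→C4 = diminished fifth.
The largest is Ab2 to F#3, an augmented sixth (10 semitones).

augmented sixth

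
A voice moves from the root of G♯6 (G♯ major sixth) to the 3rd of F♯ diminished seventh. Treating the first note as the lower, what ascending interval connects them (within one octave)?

G♯6 (G♯ major sixth) has G♯ as its root, and F♯ diminished seventh has A as its 3rd.
G♯ up to A is 1 semitone, a half step narrower than a major second, so the interval is minor.

m2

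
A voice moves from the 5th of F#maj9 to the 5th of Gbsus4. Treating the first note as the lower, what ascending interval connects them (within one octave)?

diminished 2nd

The 5th of F#maj9 is C#; the 5th of Gbsus4 is Db.
C# up to Db is 0 semitones, a whole step narrower than a major second, so the interval is diminished.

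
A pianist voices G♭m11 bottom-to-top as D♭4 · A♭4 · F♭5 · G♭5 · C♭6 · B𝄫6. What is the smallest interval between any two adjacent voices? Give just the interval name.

major second

Adjacent intervals: D♭4→A♭4 = perfect fifth; A♭4→F♭5 = minor sixth; F♭5→G♭5 = major second; G♭5→C♭6 = perfect fourth; C♭6→B𝄫6 = minor seventh.
The smallest is F♭5 to G♭5, a major second (2 semitones).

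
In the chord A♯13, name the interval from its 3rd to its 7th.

A♯13: A♯–C𝄪–E♯–G♯–B♯–F𝄪.
3rd = C𝄪; 7th = G♯.
From C𝄪 to G♯: 6 semitones over a fifth = diminished.
That tritone between 3rd and 7th is what gives the dominant seventh its pull toward resolution.

d5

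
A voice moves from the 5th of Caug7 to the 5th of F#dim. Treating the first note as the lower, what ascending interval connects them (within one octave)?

Caug7 has G# as its 5th, and F#dim has C as its 5th.
4 letter names make it a fourth; at 4 semitones (a half step narrower than perfect) the quality is diminished.

diminished fourth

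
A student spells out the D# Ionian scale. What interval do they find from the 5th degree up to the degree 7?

Spelling the D# Ionian scale: D# E# F## G# A# B# C##.
So we need the interval from A# up to C##.
Counting 3 letters and 4 half steps from A# gives a major third.

major 3rd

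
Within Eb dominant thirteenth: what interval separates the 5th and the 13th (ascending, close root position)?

major ninth

Spelling the chord: Eb-G-Bb-Db-F-C.
That puts Bb below C.
Counting 9 letters and 14 half steps from Bb gives a major ninth.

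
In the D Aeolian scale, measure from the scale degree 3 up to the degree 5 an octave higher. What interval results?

The scale runs D E F G A B♭ C.
That puts F below A.
Counting 10 letters and 16 half steps from F gives a major tenth.

major 10th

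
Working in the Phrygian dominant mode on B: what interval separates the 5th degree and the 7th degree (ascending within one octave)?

minor 3rd

Spelling the Phrygian dominant mode on B: B C D♯ E F♯ G A.
So we need the interval from F♯ up to A.
3 letter names make it a third; at 3 semitones (a half step narrower than major) the quality is minor.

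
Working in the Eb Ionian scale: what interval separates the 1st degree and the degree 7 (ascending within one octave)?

Eb major: Eb F G Ab Bb C D.
So we need the interval from Eb up to D.
Counting 7 letters and 11 half steps from Eb gives a major seventh.

major 7th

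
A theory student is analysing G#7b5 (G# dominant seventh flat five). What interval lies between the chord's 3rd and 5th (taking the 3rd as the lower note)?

diminished 3rd

The chord tones of G#7b5 are G#-B#-D-F#.
That puts B# below D.
3 letter names make it a third; at 2 semitones (a whole step narrower than major) the quality is diminished.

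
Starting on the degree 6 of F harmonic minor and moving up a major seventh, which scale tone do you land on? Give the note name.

The scale is F G A♭ B♭ C D♭ E.
The degree 6 is D♭; a major seventh above that is C — scale degree 5.

C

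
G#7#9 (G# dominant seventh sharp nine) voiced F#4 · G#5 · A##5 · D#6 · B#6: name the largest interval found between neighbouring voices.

Adjacent intervals: F#4→G#5 = major ninth; G#5→A##5 = augmented second; A##5→D#6 = diminished fourth; D#6→B#6 = major sixth.
The largest is F#4 to G#5, a major ninth (14 semitones).

major 9th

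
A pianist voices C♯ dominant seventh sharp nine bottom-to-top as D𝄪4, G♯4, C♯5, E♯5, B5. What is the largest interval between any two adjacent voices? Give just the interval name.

Adjacent intervals: D𝄪4→G♯4 = diminished fourth; G♯4→C♯5 = perfect fourth; C♯5→E♯5 = major third; E♯5→B5 = diminished fifth.
The largest is E♯5 to B5, a diminished fifth (6 semitones).

diminished fifth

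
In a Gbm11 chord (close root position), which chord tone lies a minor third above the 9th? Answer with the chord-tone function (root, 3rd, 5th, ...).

Spelling the chord: Gb–Bbb–Db–Fb–Ab–Cb.
The 9th is Ab. A minor third above Ab is Cb.
Cb is the chord's 11th.

11th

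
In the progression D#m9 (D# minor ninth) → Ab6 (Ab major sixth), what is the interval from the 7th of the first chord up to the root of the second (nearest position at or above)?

D#m9 (D# minor ninth) has C# as its 7th, and Ab6 (Ab major sixth) has Ab as its root.
C# up to Ab is 7 semitones, a whole step narrower than a major sixth, so the interval is diminished.

diminished sixth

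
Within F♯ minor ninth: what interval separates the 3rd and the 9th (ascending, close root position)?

F♯m9 (F♯ minor ninth) is spelled F♯–A–C♯–E–G♯.
So we need the interval from A up to G♯.
From A to G♯ is 11 semitones, exactly the major seventh.

major seventh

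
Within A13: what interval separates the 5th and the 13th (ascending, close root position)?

major 9th

Spelling the chord: A C♯ E G B F♯.
So we need the interval from E up to F♯.
E up to F♯ spans 9 letter names and 14 semitones — a major ninth.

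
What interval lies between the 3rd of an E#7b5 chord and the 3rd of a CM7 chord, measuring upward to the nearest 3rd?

diminished 6th

E#7b5 has G## as its 3rd, and CM7 has E as its 3rd.
G## up to E is 7 semitones, a whole step narrower than a major sixth, so the interval is diminished.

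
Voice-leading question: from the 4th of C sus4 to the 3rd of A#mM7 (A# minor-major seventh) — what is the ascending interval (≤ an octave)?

augmented fifth

C sus4 has F as its 4th, and A#mM7 (A# minor-major seventh) has C# as its 3rd.
5 letter names make it a fifth; at 8 semitones (a half step wider than perfect) the quality is augmented.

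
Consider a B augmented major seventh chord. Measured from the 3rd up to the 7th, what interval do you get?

perfect fifth

B augmented major seventh: B-D#-F##-A#.
So we need the interval from D# up to A#.
Counting 5 letters and 7 half steps from D# gives a perfect fifth.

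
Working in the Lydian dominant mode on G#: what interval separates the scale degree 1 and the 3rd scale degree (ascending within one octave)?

major third

G# lydian dominant: G# A# B# C## D# E# F#.
That puts G# below B#.
From G# to B# is 4 semitones, exactly the major third.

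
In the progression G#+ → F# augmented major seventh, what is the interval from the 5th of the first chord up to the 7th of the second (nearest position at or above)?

m2

G#+ has D## as its 5th, and F# augmented major seventh has E# as its 7th.
2 letter names make it a second; at 1 semitone (a half step narrower than major) the quality is minor.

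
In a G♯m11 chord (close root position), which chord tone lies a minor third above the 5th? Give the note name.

F#

The chord tones of G♯ minor eleventh are G♯, B, D♯, F♯, A♯, C♯.
The 5th is D♯. A minor third above D♯ is F♯.
F♯ is the chord's 7th.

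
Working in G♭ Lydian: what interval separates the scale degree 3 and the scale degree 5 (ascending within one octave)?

minor third

Spelling G♭ Lydian: G♭ A♭ B♭ C D♭ E♭ F.
The scale degree 3 is B♭ and the 5th scale degree is D♭.
3 letter names make it a third; at 3 semitones (a half step narrower than major) the quality is minor.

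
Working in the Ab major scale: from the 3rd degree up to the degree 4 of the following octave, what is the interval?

The scale runs Ab Bb C Db Eb F G.
3rd degree = C; 4th degree (up an octave) = Db.
9 letter names make it a ninth; at 13 semitones (a half step narrower than major) the quality is minor.

minor 9th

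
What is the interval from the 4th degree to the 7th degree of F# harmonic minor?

Spelling F# harmonic minor: F# G# A B C# D E#.
So we need the interval from B up to E#.
B up to E# is 6 semitones, a half step wider than a perfect fourth, so the interval is augmented.

A4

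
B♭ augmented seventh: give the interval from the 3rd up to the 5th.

Spelling the chord: B♭–D–F♯–A♭.
3rd = D; 5th = F♯.
D up to F♯ spans 3 letter names and 4 semitones — a major third.

major third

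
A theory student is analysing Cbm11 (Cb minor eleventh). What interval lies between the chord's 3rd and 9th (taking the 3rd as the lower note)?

major 7th

The chord tones of Cb minor eleventh are Cb–Ebb–Gb–Bbb–Db–Fb.
So we need the interval from Ebb up to Db.
From Ebb to Db is 11 semitones, exactly the major seventh.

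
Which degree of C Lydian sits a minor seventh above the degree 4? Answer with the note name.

The scale is C D E F♯ G A B.
The degree 4 is F♯; a minor seventh above that is E — scale degree 3.

E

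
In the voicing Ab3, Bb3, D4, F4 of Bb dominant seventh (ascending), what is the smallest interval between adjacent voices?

Adjacent intervals: Ab3→Bb3 = major second; Bb3→D4 = major third; D4→F4 = minor third.
The smallest is Ab3 to Bb3, a major second (2 semitones).

major second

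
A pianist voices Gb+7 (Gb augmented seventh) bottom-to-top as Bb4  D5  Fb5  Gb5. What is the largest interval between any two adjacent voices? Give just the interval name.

Adjacent intervals: Bb4→D5 = major third; D5→Fb5 = diminished third; Fb5→Gb5 = major second.
The largest is Bb4 to D5, a major third (4 semitones).

major 3rd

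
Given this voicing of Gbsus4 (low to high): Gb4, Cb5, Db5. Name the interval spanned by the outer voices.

perfect fifth

The outer voices are Gb4 and Db5.
From Gb to Db is 7 semitones, exactly the perfect fifth.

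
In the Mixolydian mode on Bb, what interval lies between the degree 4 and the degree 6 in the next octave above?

The scale runs Bb C D Eb F G Ab.
Degree 4 = Eb; 6th degree (up an octave) = G.
Eb up to G spans 10 letter names and 16 semitones — a major tenth.

M10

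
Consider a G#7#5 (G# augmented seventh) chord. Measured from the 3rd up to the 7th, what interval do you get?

G#7#5 (G# augmented seventh): G#, B#, D##, F#.
The 3rd is B# and the 7th is F#.
From B# to F#: 6 semitones over a fifth = diminished.

diminished fifth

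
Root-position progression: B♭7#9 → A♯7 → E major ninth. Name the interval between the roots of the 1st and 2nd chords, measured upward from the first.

The roots are B♭ and A♯.
B♭ up to A♯ is 12 semitones, a half step wider than a major seventh, so the interval is augmented.

augmented seventh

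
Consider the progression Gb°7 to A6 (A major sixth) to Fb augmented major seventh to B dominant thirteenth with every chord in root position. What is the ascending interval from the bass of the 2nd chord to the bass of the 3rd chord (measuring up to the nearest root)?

The roots are A and Fb.
A up to Fb is 7 semitones, a whole step narrower than a major sixth, so the interval is diminished.

d6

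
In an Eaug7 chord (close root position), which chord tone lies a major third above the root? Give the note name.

G#

E7#5 (E augmented seventh): E, G#, B#, D.
The root is E. A major third above E is G#.
G# is the chord's 3rd.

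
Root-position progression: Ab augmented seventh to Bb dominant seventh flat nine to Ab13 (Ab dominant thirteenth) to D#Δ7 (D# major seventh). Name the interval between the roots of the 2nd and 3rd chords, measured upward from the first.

minor seventh

The roots are Bb and Ab.
Bb up to Ab is 10 semitones, a half step narrower than a major seventh, so the interval is minor.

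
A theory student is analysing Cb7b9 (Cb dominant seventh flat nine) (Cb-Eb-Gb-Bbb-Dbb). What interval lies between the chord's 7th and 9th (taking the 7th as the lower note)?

That puts Bbb below Dbb.
Bbb up to Dbb is 3 semitones, a half step narrower than a major third, so the interval is minor.

minor third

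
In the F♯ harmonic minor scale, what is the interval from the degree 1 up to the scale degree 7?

major seventh

Spelling the F♯ harmonic minor scale: F♯ G♯ A B C♯ D E♯.
The degree 1 is F♯ and the 7th scale degree is E♯.
F♯ up to E♯ spans 7 letter names and 11 semitones — a major seventh.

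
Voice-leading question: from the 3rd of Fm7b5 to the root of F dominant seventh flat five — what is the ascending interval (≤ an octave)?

Fm7b5 has Ab as its 3rd, and F dominant seventh flat five has F as its root.
Counting 6 letters and 9 half steps from Ab gives a major sixth.

M6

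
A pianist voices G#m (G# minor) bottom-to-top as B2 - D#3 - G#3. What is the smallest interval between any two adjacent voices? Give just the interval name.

Adjacent intervals: B2→D#3 = major third; D#3→G#3 = perfect fourth.
The smallest is B2 to D#3, a major third (4 semitones).

M3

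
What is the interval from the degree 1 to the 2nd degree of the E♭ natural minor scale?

The scale runs E♭ F G♭ A♭ B♭ C♭ D♭.
So we need the interval from E♭ up to F.
E♭ up to F spans 2 letter names and 2 semitones — a major second.

major second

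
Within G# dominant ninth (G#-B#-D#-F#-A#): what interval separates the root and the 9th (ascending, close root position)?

That puts G# below A#.
From G# to A# is 14 semitones, exactly the major ninth.

M9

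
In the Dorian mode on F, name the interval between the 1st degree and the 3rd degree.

minor third

Spelling the Dorian mode on F: F G A♭ B♭ C D E♭.
1st degree = F; 3rd scale degree = A♭.
F up to A♭ is 3 semitones, a half step narrower than a major third, so the interval is minor.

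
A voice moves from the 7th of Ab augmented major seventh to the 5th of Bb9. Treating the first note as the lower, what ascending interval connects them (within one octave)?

minor 7th

The 7th of Ab augmented major seventh is G; the 5th of Bb9 is F.
From G to F: 10 semitones over a seventh = minor.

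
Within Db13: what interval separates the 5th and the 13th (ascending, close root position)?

Spelling the chord: Db–F–Ab–Cb–Eb–Bb.
So we need the interval from Ab up to Bb.
Counting 9 letters and 14 half steps from Ab gives a major ninth.

M9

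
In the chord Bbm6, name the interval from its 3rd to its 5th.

The chord tones of Bbm6 (Bb minor sixth) are Bb Db F G.
So we need the interval from Db up to F.
Counting 3 letters and 4 half steps from Db gives a major third.

major third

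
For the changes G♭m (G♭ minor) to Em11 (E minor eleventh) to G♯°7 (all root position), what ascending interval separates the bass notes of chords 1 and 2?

The roots are G♭ and E.
G♭ up to E is 10 semitones, a half step wider than a major sixth, so the interval is augmented.

augmented sixth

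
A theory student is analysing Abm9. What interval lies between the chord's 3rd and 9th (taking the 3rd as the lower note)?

major seventh

Abm9: Ab, Cb, Eb, Gb, Bb.
So we need the interval from Cb up to Bb.
Cb up to Bb spans 7 letter names and 11 semitones — a major seventh.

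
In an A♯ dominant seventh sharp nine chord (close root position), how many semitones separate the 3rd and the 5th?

Spelling the chord: A♯ C𝄪 E♯ G♯ B𝄪.
C𝄪 to E♯ is a minor third: 3 semitones.

3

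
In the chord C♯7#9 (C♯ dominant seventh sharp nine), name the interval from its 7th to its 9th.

augmented 3rd

C♯7#9 is spelled C♯ E♯ G♯ B D𝄪.
7th = B; 9th = D𝄪.
3 letter names make it a third; at 5 semitones (a half step wider than major) the quality is augmented.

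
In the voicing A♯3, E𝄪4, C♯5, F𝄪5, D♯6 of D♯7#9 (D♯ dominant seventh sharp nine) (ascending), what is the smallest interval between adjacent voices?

augmented fourth

Adjacent intervals: A♯3→E𝄪4 = augmented fifth; E𝄪4→C♯5 = diminished sixth; C♯5→F𝄪5 = augmented fourth; F𝄪5→D♯6 = minor sixth.
The smallest is C♯5 to F𝄪5, an augmented fourth (6 semitones).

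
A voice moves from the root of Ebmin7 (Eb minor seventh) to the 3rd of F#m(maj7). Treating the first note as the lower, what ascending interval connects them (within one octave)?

augmented 4th

Ebmin7 (Eb minor seventh) has Eb as its root, and F#m(maj7) has A as its 3rd.
Eb up to A is 6 semitones, a half step wider than a perfect fourth, so the interval is augmented.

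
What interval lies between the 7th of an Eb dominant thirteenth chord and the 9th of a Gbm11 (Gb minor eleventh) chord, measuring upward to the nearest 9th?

perfect 5th

Eb dominant thirteenth has Db as its 7th, and Gbm11 (Gb minor eleventh) has Ab as its 9th.
Db up to Ab spans 5 letter names and 7 semitones — a perfect fifth.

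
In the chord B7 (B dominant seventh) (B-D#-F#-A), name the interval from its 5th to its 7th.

5th = F#; 7th = A.
From F# to A: 3 semitones over a third = minor.

minor third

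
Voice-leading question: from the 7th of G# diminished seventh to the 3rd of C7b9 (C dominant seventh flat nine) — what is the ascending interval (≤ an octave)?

G# diminished seventh has F as its 7th, and C7b9 (C dominant seventh flat nine) has E as its 3rd.
Counting 7 letters and 11 half steps from F gives a major seventh.

major seventh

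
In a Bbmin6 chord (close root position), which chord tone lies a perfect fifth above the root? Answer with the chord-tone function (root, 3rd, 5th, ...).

5th

Spelling the chord: Bb–Db–F–G.
The root is Bb. A perfect fifth above Bb is F.
F is the chord's 5th.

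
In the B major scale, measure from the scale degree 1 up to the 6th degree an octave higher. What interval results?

major thirteenth

B major: B C♯ D♯ E F♯ G♯ A♯.
The scale degree 1 is B and the 6th degree (up an octave) is G♯.
Counting 13 letters and 21 half steps from B gives a major thirteenth.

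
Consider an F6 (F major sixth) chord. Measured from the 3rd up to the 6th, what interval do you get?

perfect fourth

Spelling the chord: F-A-C-D.
3rd = A; 6th = D.
A up to D spans 4 letter names and 5 semitones — a perfect fourth.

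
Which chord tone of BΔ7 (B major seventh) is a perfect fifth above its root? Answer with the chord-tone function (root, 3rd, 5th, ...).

5th

BM7 (B major seventh): B–D#–F#–A#.
The root is B. A perfect fifth above B is F#.
F# is the chord's 5th.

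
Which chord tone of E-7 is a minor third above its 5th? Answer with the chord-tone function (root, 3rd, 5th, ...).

Em7 (E minor seventh): E–G–B–D.
The 5th is B. A minor third above B is D.
D is the chord's 7th.

7th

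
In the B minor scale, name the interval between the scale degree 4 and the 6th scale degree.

minor third

B natural minor: B C# D E F# G A.
Scale degree 4 = E; 6th degree = G.
E up to G is 3 semitones, a half step narrower than a major third, so the interval is minor.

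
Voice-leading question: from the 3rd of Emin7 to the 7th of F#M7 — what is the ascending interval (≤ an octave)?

augmented 6th

Emin7 has G as its 3rd, and F#M7 has E# as its 7th.
G up to E# is 10 semitones, a half step wider than a major sixth, so the interval is augmented.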